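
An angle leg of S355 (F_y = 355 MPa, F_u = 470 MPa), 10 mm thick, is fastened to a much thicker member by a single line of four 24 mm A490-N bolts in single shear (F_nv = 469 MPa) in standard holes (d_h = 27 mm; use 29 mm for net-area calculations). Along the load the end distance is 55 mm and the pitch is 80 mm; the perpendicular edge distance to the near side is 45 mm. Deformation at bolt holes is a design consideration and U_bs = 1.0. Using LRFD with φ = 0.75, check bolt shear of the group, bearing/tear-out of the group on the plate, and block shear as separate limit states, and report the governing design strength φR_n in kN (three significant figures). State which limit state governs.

Bolt shear: A_b = π·24²/4 = 452.4 mm²; R_n = 469 × 452.4 × 4 × 1 / 1000 = 848.7 kN → 0.75 × 848.7 = 637 kN.
Bearing: edge l_c = 41.5, r_n = 234.1 kN; interior l_c = 53, r_n = 270.7 kN; R_n = 234.1 + 3·270.7 = 1046 kN → 785 kN.
Block shear: A_gv = 2950, A_nv = 1935, A_nt = 305 mm²; R_n = min(0.6F_uA_nv, 0.6F_yA_gv) + U_bs·F_u·A_nt = 689 kN → 517 kN.
Block shear governs: 517 kN.

517 kN (block shear governs)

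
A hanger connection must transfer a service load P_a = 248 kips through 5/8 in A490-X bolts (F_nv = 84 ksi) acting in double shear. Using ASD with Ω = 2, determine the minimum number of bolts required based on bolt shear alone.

10 bolts

A_b = π·0.625²/4 = 0.3068 in².
Per-bolt allowable strength R_n/Ω = 84 × 0.3068 × 2 / 2 = 25.77 kips.
n ≥ 248 / 25.77 = 9.623 → use 10 bolts.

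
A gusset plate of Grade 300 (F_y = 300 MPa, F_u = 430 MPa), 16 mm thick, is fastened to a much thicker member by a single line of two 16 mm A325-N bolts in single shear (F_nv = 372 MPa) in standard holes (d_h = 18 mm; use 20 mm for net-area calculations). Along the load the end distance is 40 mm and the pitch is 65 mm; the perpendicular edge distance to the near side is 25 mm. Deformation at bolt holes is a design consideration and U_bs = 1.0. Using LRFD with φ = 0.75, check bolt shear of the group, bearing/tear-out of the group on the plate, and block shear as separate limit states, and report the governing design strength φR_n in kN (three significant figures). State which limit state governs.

112 kN (bolt shear governs)

Bolt shear: A_b = π·16²/4 = 201.1 mm²; R_n = 372 × 201.1 × 2 × 1 / 1000 = 149.6 kN → 0.75 × 149.6 = 112 kN.
Bearing: edge l_c = 31, r_n = 255.9 kN; interior l_c = 47, r_n = 264.2 kN; R_n = 255.9 + 1·264.2 = 520.1 kN → 390 kN.
Block shear: A_gv = 1680, A_nv = 1200, A_nt = 240 mm²; R_n = min(0.6F_uA_nv, 0.6F_yA_gv) + U_bs·F_u·A_nt = 405.6 kN → 304 kN.
Bolt shear governs: 112 kN.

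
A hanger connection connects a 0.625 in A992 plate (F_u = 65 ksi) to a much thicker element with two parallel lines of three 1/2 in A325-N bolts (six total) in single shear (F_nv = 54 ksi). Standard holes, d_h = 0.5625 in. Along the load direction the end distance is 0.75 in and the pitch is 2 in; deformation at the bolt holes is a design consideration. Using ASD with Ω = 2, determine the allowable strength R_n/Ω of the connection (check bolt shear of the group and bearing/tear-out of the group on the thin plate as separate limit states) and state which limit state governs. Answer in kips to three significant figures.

31.8 kips (bolt shear governs)

Bolt shear: A_b = π·0.5²/4 = 0.1963 in²; R_n = 54 × 0.1963 × 6 × 1 = 63.62 kips → 63.62 / 2 = 31.8 kips.
Bearing (1.2 l_c t F_u ≤ 2.4 d t F_u): upper limit = 2.4·0.5·0.625·65 = 48.75 kips.
  Edge l_c = 0.75 − 0.5625/2 = 0.4688 → r_n = 22.85 kips; interior l_c = 2 − 0.5625 = 1.438 → r_n = 48.75 kips.
  R_n,bearing = 2·22.85 + 4·48.75 = 240.7 kips → 240.7 / 2 = 120 kips.
Bolt shear governs: 31.8 kips.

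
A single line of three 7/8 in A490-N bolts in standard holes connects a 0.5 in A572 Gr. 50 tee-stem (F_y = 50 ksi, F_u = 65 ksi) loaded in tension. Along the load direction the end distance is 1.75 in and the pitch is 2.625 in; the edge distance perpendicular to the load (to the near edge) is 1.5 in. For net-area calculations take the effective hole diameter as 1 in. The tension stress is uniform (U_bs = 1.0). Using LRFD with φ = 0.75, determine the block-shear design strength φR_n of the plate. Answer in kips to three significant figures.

90.2 kips

Shear plane L_v = 1.75 + 2·2.625 = 7 in; A_gv = 7 × 0.5 = 3.5 in².
A_nv = (7 − 2.5·1) × 0.5 = 2.25 in².
A_nt = (1.5 − 0.5·1) × 0.5 = 0.5 in².
0.6 F_u A_nv = 87.75 kips; 0.6 F_y A_gv = 105 kips → shear rupture governs the shear term.
R_n = 87.75 + 1.0 × 65 × 0.5 = 120.2 kips.
Design strength φR_n = 0.75 × 120.2 = 90.2 kips.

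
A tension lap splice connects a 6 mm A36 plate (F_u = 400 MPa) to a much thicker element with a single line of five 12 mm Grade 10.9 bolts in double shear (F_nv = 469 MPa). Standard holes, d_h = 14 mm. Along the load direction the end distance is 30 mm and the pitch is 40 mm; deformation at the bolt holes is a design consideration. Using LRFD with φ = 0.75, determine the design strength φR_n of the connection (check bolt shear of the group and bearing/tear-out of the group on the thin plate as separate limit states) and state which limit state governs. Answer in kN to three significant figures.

257 kN (bearing governs)

Bolt shear: A_b = π·12²/4 = 113.1 mm²; R_n = 469 × 113.1 × 5 × 2 / 1000 = 530.4 kN → 0.75 × 530.4 = 398 kN.
Bearing (1.2 l_c t F_u ≤ 2.4 d t F_u): upper limit = 2.4·12·6·400 / 1000 = 69.12 kN.
  Edge l_c = 30 − 14/2 = 23 → r_n = 66.24 kN; interior l_c = 40 − 14 = 26 → r_n = 69.12 kN.
  R_n,bearing = 1·66.24 + 4·69.12 = 342.7 kN → 0.75 × 342.7 = 257 kN.
Bearing governs: 257 kN.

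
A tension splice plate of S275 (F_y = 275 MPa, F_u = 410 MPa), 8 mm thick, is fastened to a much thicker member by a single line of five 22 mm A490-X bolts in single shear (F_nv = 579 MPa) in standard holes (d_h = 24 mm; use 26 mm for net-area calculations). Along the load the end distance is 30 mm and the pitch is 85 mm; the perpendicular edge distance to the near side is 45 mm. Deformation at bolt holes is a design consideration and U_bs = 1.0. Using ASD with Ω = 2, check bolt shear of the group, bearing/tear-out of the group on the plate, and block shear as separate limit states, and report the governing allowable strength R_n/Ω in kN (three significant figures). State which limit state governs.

297 kN (block shear governs)

Bolt shear: A_b = π·22²/4 = 380.1 mm²; R_n = 579 × 380.1 × 5 × 1 / 1000 = 1100 kN → 1100 / 2 = 550 kN.
Bearing: edge l_c = 18, r_n = 70.85 kN; interior l_c = 61, r_n = 173.2 kN; R_n = 70.85 + 4·173.2 = 763.6 kN → 382 kN.
Block shear: A_gv = 2960, A_nv = 2024, A_nt = 256 mm²; R_n = min(0.6F_uA_nv, 0.6F_yA_gv) + U_bs·F_u·A_nt = 593.4 kN → 297 kN.
Block shear governs: 297 kN.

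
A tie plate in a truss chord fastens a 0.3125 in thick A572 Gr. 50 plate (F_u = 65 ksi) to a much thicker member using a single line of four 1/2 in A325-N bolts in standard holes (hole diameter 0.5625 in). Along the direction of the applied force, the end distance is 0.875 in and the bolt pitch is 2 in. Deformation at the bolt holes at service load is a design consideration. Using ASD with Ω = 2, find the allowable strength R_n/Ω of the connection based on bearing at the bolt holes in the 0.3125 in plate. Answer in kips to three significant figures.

Per bolt r_n = 1.2 l_c t F_u ≤ 2.4 d t F_u; upper limit = 2.4 × 0.5 × 0.3125 × 65 = 24.38 kips.
Edge bolt: l_c = 0.875 − 0.5625/2 = 0.5938 in → 1.2 × 0.5938 × 0.3125 × 65 = 14.47 → r_n = 14.47 kips.
Interior bolts: l_c = 2 − 0.5625 = 1.438 in → 1.2 × 1.438 × 0.3125 × 65 = 35.04 → r_n = 24.38 kips.
R_n = 1 × 14.47 + 3 × 24.38 = 87.6 kips.
Allowable strength R_n/Ω = 87.6 / 2 = 43.8 kips.

43.8 kips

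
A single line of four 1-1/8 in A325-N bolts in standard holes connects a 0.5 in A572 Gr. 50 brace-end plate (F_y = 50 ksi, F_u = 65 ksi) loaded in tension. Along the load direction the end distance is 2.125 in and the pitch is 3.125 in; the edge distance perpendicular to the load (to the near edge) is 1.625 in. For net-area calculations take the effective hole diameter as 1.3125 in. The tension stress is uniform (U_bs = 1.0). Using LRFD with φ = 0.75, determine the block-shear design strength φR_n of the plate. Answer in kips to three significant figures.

125 kips

Shear plane L_v = 2.125 + 3·3.125 = 11.5 in; A_gv = 11.5 × 0.5 = 5.75 in².
A_nv = (11.5 − 3.5·1.3125) × 0.5 = 3.453 in².
A_nt = (1.625 − 0.5·1.3125) × 0.5 = 0.4844 in².
0.6 F_u A_nv = 134.7 kips; 0.6 F_y A_gv = 172.5 kips → shear rupture governs the shear term.
R_n = 134.7 + 1.0 × 65 × 0.4844 = 166.2 kips.
Design strength φR_n = 0.75 × 166.2 = 125 kips.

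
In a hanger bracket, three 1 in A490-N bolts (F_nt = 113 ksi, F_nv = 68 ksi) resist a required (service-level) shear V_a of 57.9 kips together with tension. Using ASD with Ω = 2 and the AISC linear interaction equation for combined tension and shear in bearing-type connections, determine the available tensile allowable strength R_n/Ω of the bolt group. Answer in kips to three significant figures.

A_b = π·1²/4 = 0.7854 in²; f_rv = 57.9 / (3 × 0.7854) = 24.57 ksi.
F'_nt = 1.3 F_nt − (Ω F_nt / F_nv) f_rv = 1.3·113 − (2·113/68)·24.57 = 65.23 ksi, capped at F_nt → F'_nt = 65.23 ksi.
R_n = F'_nt · A_b · n = 65.23 × 0.7854 × 3 = 153.7 kips.
Allowable strength R_n/Ω = 153.7 / 2 = 76.8 kips.

76.8 kips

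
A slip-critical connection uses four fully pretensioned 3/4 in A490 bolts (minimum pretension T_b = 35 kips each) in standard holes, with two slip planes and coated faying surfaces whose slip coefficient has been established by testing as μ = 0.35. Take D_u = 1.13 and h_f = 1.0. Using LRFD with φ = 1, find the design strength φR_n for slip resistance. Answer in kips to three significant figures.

111 kips

R_n = μ · D_u · h_f · T_b · n_s · n_b = 0.35 × 1.13 × 1.0 × 35 × 2 × 4 = 110.7 kips.
Design strength φR_n = 1 × 110.7 = 111 kips.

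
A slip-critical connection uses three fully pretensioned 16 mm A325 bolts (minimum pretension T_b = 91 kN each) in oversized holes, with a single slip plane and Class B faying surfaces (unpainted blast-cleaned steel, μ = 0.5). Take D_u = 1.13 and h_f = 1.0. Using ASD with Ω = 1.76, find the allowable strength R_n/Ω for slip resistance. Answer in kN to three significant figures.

R_n = μ · D_u · h_f · T_b · n_s · n_b = 0.5 × 1.13 × 1.0 × 91 × 1 × 3 = 154.2 kN.
Allowable strength R_n/Ω = 154.2 / 1.76 = 87.6 kN.

87.6 kN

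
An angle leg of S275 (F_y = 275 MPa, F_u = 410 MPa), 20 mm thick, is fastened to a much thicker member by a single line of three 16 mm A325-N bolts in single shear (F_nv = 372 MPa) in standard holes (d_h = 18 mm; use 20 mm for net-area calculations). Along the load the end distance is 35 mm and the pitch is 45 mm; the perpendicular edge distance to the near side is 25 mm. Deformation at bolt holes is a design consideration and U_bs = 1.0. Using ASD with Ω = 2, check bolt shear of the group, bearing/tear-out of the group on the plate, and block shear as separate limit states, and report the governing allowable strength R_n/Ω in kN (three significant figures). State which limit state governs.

Bolt shear: A_b = π·16²/4 = 201.1 mm²; R_n = 372 × 201.1 × 3 × 1 / 1000 = 224.4 kN → 224.4 / 2 = 112 kN.
Bearing: edge l_c = 26, r_n = 255.8 kN; interior l_c = 27, r_n = 265.7 kN; R_n = 255.8 + 2·265.7 = 787.2 kN → 394 kN.
Block shear: A_gv = 2500, A_nv = 1500, A_nt = 300 mm²; R_n = min(0.6F_uA_nv, 0.6F_yA_gv) + U_bs·F_u·A_nt = 492 kN → 246 kN.
Bolt shear governs: 112 kN.

112 kN (bolt shear governs)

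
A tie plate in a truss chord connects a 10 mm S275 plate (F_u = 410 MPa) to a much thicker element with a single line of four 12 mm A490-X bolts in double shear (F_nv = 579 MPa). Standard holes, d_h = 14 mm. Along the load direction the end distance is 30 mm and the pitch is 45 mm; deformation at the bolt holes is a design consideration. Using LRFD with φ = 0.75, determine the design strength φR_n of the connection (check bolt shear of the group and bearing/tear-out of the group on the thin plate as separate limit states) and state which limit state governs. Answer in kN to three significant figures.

Bolt shear: A_b = π·12²/4 = 113.1 mm²; R_n = 579 × 113.1 × 4 × 2 / 1000 = 523.9 kN → 0.75 × 523.9 = 393 kN.
Bearing (1.2 l_c t F_u ≤ 2.4 d t F_u): upper limit = 2.4·12·10·410 / 1000 = 118.1 kN.
  Edge l_c = 30 − 14/2 = 23 → r_n = 113.2 kN; interior l_c = 45 − 14 = 31 → r_n = 118.1 kN.
  R_n,bearing = 1·113.2 + 3·118.1 = 467.4 kN → 0.75 × 467.4 = 351 kN.
Bearing governs: 351 kN.

351 kN (bearing governs)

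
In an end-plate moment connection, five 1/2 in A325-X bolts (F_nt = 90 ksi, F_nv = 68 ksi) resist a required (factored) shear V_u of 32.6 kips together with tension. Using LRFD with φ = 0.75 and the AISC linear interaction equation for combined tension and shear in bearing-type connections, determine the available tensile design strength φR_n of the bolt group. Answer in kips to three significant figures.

43 kips

A_b = π·0.5²/4 = 0.1963 in²; f_rv = 32.6 / (5 × 0.1963) = 33.21 ksi.
F'_nt = 1.3 F_nt − (F_nt / φF_nv) f_rv = 1.3·90 − (90/(0.75·68))·33.21 = 58.4 ksi, capped at F_nt → F'_nt = 58.4 ksi.
R_n = F'_nt · A_b · n = 58.4 × 0.1963 × 5 = 57.34 kips.
Design strength φR_n = 0.75 × 57.34 = 43 kips.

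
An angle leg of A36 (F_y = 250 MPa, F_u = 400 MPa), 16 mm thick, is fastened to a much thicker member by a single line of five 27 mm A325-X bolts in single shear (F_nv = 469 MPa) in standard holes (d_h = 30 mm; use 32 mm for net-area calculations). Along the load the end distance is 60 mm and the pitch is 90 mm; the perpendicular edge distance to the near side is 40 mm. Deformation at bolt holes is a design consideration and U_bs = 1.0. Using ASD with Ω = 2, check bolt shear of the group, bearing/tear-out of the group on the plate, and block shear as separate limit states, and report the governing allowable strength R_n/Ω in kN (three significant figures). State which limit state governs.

Bolt shear: A_b = π·27²/4 = 572.6 mm²; R_n = 469 × 572.6 × 5 × 1 / 1000 = 1343 kN → 1343 / 2 = 671 kN.
Bearing: edge l_c = 45, r_n = 345.6 kN; interior l_c = 60, r_n = 414.7 kN; R_n = 345.6 + 4·414.7 = 2004 kN → 1000 kN.
Block shear: A_gv = 6720, A_nv = 4416, A_nt = 384 mm²; R_n = min(0.6F_uA_nv, 0.6F_yA_gv) + U_bs·F_u·A_nt = 1162 kN → 581 kN.
Block shear governs: 581 kN.

581 kN (block shear governs)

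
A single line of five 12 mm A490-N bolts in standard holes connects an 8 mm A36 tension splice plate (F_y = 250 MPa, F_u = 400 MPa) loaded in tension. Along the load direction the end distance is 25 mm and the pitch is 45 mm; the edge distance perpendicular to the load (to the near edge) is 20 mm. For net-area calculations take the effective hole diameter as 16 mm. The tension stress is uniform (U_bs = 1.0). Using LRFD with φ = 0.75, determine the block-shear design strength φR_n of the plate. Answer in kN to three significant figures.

Shear plane L_v = 25 + 4·45 = 205 mm; A_gv = 205 × 8 = 1640 mm².
A_nv = (205 − 4.5·16) × 8 = 1064 mm².
A_nt = (20 − 0.5·16) × 8 = 96 mm².
0.6 F_u A_nv = 255.4 kN; 0.6 F_y A_gv = 246 kN → shear yielding governs the shear term.
R_n = 246 + 1.0 × 400 × 96 / 1000 = 284.4 kN.
Design strength φR_n = 0.75 × 284.4 = 213 kN.

213 kN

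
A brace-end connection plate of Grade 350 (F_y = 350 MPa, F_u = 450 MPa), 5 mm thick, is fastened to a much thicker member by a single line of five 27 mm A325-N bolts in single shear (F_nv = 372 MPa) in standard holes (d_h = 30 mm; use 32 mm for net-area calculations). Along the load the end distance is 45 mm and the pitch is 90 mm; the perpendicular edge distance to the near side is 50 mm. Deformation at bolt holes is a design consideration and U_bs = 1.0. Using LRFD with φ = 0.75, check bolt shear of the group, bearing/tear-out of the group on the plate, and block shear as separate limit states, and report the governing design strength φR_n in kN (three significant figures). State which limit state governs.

Bolt shear: A_b = π·27²/4 = 572.6 mm²; R_n = 372 × 572.6 × 5 × 1 / 1000 = 1065 kN → 0.75 × 1065 = 799 kN.
Bearing: edge l_c = 30, r_n = 81 kN; interior l_c = 60, r_n = 145.8 kN; R_n = 81 + 4·145.8 = 664.2 kN → 498 kN.
Block shear: A_gv = 2025, A_nv = 1305, A_nt = 170 mm²; R_n = min(0.6F_uA_nv, 0.6F_yA_gv) + U_bs·F_u·A_nt = 428.9 kN → 322 kN.
Block shear governs: 322 kN.

322 kN (block shear governs)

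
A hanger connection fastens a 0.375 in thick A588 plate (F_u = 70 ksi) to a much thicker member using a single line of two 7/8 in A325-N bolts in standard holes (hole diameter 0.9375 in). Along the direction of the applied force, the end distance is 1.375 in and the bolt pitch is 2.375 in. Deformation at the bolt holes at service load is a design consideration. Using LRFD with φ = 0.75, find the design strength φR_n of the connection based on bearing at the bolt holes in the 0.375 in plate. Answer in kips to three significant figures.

55.4 kips

Per bolt r_n = 1.2 l_c t F_u ≤ 2.4 d t F_u; upper limit = 2.4 × 0.875 × 0.375 × 70 = 55.13 kips.
Edge bolt: l_c = 1.375 − 0.9375/2 = 0.9062 in → 1.2 × 0.9062 × 0.375 × 70 = 28.55 → r_n = 28.55 kips.
Interior bolts: l_c = 2.375 − 0.9375 = 1.438 in → 1.2 × 1.438 × 0.375 × 70 = 45.28 → r_n = 45.28 kips.
R_n = 1 × 28.55 + 1 × 45.28 = 73.83 kips.
Design strength φR_n = 0.75 × 73.83 = 55.4 kips.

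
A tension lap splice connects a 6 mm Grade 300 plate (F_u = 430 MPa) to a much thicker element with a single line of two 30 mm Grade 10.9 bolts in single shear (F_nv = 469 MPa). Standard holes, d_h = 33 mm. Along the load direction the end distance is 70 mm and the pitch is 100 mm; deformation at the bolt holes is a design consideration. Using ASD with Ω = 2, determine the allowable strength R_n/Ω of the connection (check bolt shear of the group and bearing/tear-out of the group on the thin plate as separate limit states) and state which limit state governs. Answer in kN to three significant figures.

176 kN (bearing governs)

Bolt shear: A_b = π·30²/4 = 706.9 mm²; R_n = 469 × 706.9 × 2 × 1 / 1000 = 663 kN → 663 / 2 = 332 kN.
Bearing (1.2 l_c t F_u ≤ 2.4 d t F_u): upper limit = 2.4·30·6·430 / 1000 = 185.8 kN.
  Edge l_c = 70 − 33/2 = 53.5 → r_n = 165.6 kN; interior l_c = 100 − 33 = 67 → r_n = 185.8 kN.
  R_n,bearing = 1·165.6 + 1·185.8 = 351.4 kN → 351.4 / 2 = 176 kN.
Bearing governs: 176 kN.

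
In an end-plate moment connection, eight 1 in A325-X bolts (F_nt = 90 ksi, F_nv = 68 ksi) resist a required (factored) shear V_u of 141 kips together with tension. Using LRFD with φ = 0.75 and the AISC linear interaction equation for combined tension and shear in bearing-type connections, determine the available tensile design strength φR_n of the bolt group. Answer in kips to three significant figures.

A_b = π·1²/4 = 0.7854 in²; f_rv = 141 / (8 × 0.7854) = 22.44 ksi.
F'_nt = 1.3 F_nt − (F_nt / φF_nv) f_rv = 1.3·90 − (90/(0.75·68))·22.44 = 77.4 ksi, capped at F_nt → F'_nt = 77.4 ksi.
R_n = F'_nt · A_b · n = 77.4 × 0.7854 × 8 = 486.3 kips.
Design strength φR_n = 0.75 × 486.3 = 365 kips.

365 kips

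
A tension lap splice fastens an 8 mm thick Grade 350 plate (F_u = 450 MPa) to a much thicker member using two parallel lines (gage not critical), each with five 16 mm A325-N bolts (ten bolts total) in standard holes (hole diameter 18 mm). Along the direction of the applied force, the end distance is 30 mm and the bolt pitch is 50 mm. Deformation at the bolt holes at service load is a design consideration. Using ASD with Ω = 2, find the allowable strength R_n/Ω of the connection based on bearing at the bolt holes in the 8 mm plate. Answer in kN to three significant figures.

Per bolt r_n = 1.2 l_c t F_u ≤ 2.4 d t F_u; upper limit = 2.4 × 16 × 8 × 450 / 1000 = 138.2 kN.
Edge bolt: l_c = 30 − 18/2 = 21 mm → 1.2 × 21 × 8 × 450 / 1000 = 90.72 → r_n = 90.72 kN.
Interior bolts: l_c = 50 − 18 = 32 mm → 1.2 × 32 × 8 × 450 / 1000 = 138.2 → r_n = 138.2 kN.
R_n = 2 × 90.72 + 8 × 138.2 = 1287 kN.
Allowable strength R_n/Ω = 1287 / 2 = 644 kN.

644 kN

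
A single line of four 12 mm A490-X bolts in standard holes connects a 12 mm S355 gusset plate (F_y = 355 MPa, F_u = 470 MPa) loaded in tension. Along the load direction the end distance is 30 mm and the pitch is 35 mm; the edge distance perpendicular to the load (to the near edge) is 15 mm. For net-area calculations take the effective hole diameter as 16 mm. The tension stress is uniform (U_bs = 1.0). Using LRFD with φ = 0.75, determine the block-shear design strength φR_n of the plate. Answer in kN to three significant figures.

Shear plane L_v = 30 + 3·35 = 135 mm; A_gv = 135 × 12 = 1620 mm².
A_nv = (135 − 3.5·16) × 12 = 948 mm².
A_nt = (15 − 0.5·16) × 12 = 84 mm².
0.6 F_u A_nv = 267.3 kN; 0.6 F_y A_gv = 345.1 kN → shear rupture governs the shear term.
R_n = 267.3 + 1.0 × 470 × 84 / 1000 = 306.8 kN.
Design strength φR_n = 0.75 × 306.8 = 230 kN.

230 kN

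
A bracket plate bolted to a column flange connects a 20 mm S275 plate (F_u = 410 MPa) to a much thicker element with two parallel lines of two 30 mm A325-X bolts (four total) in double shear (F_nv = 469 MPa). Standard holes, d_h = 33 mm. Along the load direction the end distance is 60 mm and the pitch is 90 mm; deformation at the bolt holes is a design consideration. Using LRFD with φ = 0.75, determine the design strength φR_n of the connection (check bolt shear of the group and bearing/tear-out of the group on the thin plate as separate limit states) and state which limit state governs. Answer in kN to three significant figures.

1480 kN (bearing governs)

Bolt shear: A_b = π·30²/4 = 706.9 mm²; R_n = 469 × 706.9 × 4 × 2 / 1000 = 2652 kN → 0.75 × 2652 = 1990 kN.
Bearing (1.2 l_c t F_u ≤ 2.4 d t F_u): upper limit = 2.4·30·20·410 / 1000 = 590.4 kN.
  Edge l_c = 60 − 33/2 = 43.5 → r_n = 428 kN; interior l_c = 90 − 33 = 57 → r_n = 560.9 kN.
  R_n,bearing = 2·428 + 2·560.9 = 1978 kN → 0.75 × 1978 = 1480 kN.
Bearing governs: 1480 kN.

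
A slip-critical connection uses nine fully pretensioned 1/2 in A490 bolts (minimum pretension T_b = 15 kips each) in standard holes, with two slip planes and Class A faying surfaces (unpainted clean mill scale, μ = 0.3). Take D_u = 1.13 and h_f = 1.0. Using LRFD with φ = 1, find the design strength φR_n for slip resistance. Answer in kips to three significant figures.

91.5 kips

R_n = μ · D_u · h_f · T_b · n_s · n_b = 0.3 × 1.13 × 1.0 × 15 × 2 × 9 = 91.53 kips.
Design strength φR_n = 1 × 91.53 = 91.5 kips.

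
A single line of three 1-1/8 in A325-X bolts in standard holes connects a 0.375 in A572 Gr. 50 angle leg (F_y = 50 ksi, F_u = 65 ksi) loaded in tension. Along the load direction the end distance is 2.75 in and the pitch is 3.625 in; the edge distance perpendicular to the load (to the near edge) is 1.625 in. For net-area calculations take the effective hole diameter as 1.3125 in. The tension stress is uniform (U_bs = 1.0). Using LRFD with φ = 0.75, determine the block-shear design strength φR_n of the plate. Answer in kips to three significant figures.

Shear plane L_v = 2.75 + 2·3.625 = 10 in; A_gv = 10 × 0.375 = 3.75 in².
A_nv = (10 − 2.5·1.3125) × 0.375 = 2.52 in².
A_nt = (1.625 − 0.5·1.3125) × 0.375 = 0.3633 in².
0.6 F_u A_nv = 98.26 kips; 0.6 F_y A_gv = 112.5 kips → shear rupture governs the shear term.
R_n = 98.26 + 1.0 × 65 × 0.3633 = 121.9 kips.
Design strength φR_n = 0.75 × 121.9 = 91.4 kips.

91.4 kips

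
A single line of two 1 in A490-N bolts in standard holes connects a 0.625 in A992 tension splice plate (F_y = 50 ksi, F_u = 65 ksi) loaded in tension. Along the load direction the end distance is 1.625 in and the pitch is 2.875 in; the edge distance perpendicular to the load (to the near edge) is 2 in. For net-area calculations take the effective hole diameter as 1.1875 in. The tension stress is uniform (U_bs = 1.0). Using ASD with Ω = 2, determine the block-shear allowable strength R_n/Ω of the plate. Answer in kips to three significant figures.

61.7 kips

Shear plane L_v = 1.625 + 1·2.875 = 4.5 in; A_gv = 4.5 × 0.625 = 2.812 in².
A_nv = (4.5 − 1.5·1.1875) × 0.625 = 1.699 in².
A_nt = (2 − 0.5·1.1875) × 0.625 = 0.8789 in².
0.6 F_u A_nv = 66.27 kips; 0.6 F_y A_gv = 84.38 kips → shear rupture governs the shear term.
R_n = 66.27 + 1.0 × 65 × 0.8789 = 123.4 kips.
Allowable strength R_n/Ω = 123.4 / 2 = 61.7 kips.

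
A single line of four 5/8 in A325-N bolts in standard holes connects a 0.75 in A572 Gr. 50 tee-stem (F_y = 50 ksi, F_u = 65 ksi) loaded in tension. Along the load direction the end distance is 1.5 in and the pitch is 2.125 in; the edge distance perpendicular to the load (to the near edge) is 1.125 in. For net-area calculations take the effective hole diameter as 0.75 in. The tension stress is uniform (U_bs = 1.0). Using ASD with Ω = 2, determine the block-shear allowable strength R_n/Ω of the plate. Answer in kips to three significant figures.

95.1 kips

Shear plane L_v = 1.5 + 3·2.125 = 7.875 in; A_gv = 7.875 × 0.75 = 5.906 in².
A_nv = (7.875 − 3.5·0.75) × 0.75 = 3.938 in².
A_nt = (1.125 − 0.5·0.75) × 0.75 = 0.5625 in².
0.6 F_u A_nv = 153.6 kips; 0.6 F_y A_gv = 177.2 kips → shear rupture governs the shear term.
R_n = 153.6 + 1.0 × 65 × 0.5625 = 190.1 kips.
Allowable strength R_n/Ω = 190.1 / 2 = 95.1 kips.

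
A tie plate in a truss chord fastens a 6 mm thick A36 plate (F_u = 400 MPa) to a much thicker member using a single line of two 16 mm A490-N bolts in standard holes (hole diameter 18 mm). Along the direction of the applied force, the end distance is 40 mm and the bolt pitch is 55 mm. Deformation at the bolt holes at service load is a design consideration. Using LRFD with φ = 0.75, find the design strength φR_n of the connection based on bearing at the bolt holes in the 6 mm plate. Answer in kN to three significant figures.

Per bolt r_n = 1.2 l_c t F_u ≤ 2.4 d t F_u; upper limit = 2.4 × 16 × 6 × 400 / 1000 = 92.16 kN.
Edge bolt: l_c = 40 − 18/2 = 31 mm → 1.2 × 31 × 6 × 400 / 1000 = 89.28 → r_n = 89.28 kN.
Interior bolts: l_c = 55 − 18 = 37 mm → 1.2 × 37 × 6 × 400 / 1000 = 106.6 → r_n = 92.16 kN.
R_n = 1 × 89.28 + 1 × 92.16 = 181.4 kN.
Design strength φR_n = 0.75 × 181.4 = 136 kN.

136 kN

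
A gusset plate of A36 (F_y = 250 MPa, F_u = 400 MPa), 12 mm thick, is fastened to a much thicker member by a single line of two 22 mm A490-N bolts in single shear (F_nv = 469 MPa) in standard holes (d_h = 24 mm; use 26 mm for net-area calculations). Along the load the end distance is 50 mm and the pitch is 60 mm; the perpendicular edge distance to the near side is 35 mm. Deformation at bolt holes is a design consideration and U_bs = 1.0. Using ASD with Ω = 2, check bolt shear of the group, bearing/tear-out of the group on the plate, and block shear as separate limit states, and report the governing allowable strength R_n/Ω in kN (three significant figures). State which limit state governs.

152 kN (block shear governs)

Bolt shear: A_b = π·22²/4 = 380.1 mm²; R_n = 469 × 380.1 × 2 × 1 / 1000 = 356.6 kN → 356.6 / 2 = 178 kN.
Bearing: edge l_c = 38, r_n = 218.9 kN; interior l_c = 36, r_n = 207.4 kN; R_n = 218.9 + 1·207.4 = 426.2 kN → 213 kN.
Block shear: A_gv = 1320, A_nv = 852, A_nt = 264 mm²; R_n = min(0.6F_uA_nv, 0.6F_yA_gv) + U_bs·F_u·A_nt = 303.6 kN → 152 kN.
Block shear governs: 152 kN.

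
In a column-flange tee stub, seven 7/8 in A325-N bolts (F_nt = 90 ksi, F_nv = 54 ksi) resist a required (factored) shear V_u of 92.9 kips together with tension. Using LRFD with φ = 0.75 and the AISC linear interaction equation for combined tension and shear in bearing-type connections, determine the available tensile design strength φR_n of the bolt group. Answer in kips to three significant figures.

A_b = π·0.875²/4 = 0.6013 in²; f_rv = 92.9 / (7 × 0.6013) = 22.07 ksi.
F'_nt = 1.3 F_nt − (F_nt / φF_nv) f_rv = 1.3·90 − (90/(0.75·54))·22.07 = 67.95 ksi, capped at F_nt → F'_nt = 67.95 ksi.
R_n = F'_nt · A_b · n = 67.95 × 0.6013 × 7 = 286 kips.
Design strength φR_n = 0.75 × 286 = 215 kips.

215 kips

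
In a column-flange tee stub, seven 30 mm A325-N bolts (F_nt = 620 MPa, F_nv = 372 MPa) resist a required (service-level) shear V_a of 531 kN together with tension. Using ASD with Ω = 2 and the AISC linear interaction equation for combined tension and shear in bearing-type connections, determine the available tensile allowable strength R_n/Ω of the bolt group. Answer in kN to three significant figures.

1110 kN

A_b = π·30²/4 = 706.9 mm²; f_rv = 531 × 1000 / (7 × 706.9) = 107.3 MPa.
F'_nt = 1.3 F_nt − (Ω F_nt / F_nv) f_rv = 1.3·620 − (2·620/372)·107.3 = 448.3 MPa, capped at F_nt → F'_nt = 448.3 MPa.
R_n = F'_nt · A_b · n = 448.3 × 706.9 × 7 / 1000 = 2218 kN.
Allowable strength R_n/Ω = 2218 / 2 = 1110 kN.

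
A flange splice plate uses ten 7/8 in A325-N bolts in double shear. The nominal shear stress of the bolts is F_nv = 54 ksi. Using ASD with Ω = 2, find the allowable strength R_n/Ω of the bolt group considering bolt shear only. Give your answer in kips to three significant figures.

A_b = π × 0.875² / 4 = 0.6013 in².
R_n = F_nv · A_b · n · n_s = 54 × 0.6013 × 10 × 2 = 649.4 kips.
Allowable strength R_n/Ω = 649.4 / 2 = 325 kips.

325 kips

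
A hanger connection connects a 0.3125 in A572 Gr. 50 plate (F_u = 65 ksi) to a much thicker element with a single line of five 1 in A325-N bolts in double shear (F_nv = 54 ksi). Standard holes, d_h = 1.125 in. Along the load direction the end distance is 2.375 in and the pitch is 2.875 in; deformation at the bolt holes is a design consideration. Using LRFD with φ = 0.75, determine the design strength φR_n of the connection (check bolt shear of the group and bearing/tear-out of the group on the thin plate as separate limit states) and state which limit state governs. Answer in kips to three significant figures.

161 kips (bearing governs)

Bolt shear: A_b = π·1²/4 = 0.7854 in²; R_n = 54 × 0.7854 × 5 × 2 = 424.1 kips → 0.75 × 424.1 = 318 kips.
Bearing (1.2 l_c t F_u ≤ 2.4 d t F_u): upper limit = 2.4·1·0.3125·65 = 48.75 kips.
  Edge l_c = 2.375 − 1.125/2 = 1.812 → r_n = 44.18 kips; interior l_c = 2.875 − 1.125 = 1.75 → r_n = 42.66 kips.
  R_n,bearing = 1·44.18 + 4·42.66 = 214.8 kips → 0.75 × 214.8 = 161 kips.
Bearing governs: 161 kips.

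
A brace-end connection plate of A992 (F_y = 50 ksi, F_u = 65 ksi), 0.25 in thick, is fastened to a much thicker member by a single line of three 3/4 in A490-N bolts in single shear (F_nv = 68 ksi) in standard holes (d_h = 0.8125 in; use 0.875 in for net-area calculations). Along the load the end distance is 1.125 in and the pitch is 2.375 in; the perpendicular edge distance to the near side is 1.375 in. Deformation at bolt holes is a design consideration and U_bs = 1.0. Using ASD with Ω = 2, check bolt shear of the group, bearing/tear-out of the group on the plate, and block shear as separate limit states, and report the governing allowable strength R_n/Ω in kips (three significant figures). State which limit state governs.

25.6 kips (block shear governs)

Bolt shear: A_b = π·0.75²/4 = 0.4418 in²; R_n = 68 × 0.4418 × 3 × 1 = 90.12 kips → 90.12 / 2 = 45.1 kips.
Bearing: edge l_c = 0.7188, r_n = 14.02 kips; interior l_c = 1.562, r_n = 29.25 kips; R_n = 14.02 + 2·29.25 = 72.52 kips → 36.3 kips.
Block shear: A_gv = 1.469, A_nv = 0.9219, A_nt = 0.2344 in²; R_n = min(0.6F_uA_nv, 0.6F_yA_gv) + U_bs·F_u·A_nt = 51.19 kips → 25.6 kips.
Block shear governs: 25.6 kips.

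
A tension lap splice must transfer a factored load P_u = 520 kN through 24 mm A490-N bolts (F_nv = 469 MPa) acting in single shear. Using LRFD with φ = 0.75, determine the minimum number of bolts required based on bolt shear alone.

4 bolts

A_b = π·24²/4 = 452.4 mm².
Per-bolt design strength φR_n = 0.75 × 469 × 452.4 × 1 / 1000 = 159.1 kN.
n ≥ 520 / 159.1 = 3.268 → use 4 bolts.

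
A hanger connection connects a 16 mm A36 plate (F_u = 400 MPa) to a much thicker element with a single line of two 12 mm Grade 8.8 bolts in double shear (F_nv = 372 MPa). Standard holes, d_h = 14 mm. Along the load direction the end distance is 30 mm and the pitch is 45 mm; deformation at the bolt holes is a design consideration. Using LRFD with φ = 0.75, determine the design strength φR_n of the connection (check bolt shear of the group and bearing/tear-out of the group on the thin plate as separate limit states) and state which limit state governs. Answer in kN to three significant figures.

126 kN (bolt shear governs)

Bolt shear: A_b = π·12²/4 = 113.1 mm²; R_n = 372 × 113.1 × 2 × 2 / 1000 = 168.3 kN → 0.75 × 168.3 = 126 kN.
Bearing (1.2 l_c t F_u ≤ 2.4 d t F_u): upper limit = 2.4·12·16·400 / 1000 = 184.3 kN.
  Edge l_c = 30 − 14/2 = 23 → r_n = 176.6 kN; interior l_c = 45 − 14 = 31 → r_n = 184.3 kN.
  R_n,bearing = 1·176.6 + 1·184.3 = 361 kN → 0.75 × 361 = 271 kN.
Bolt shear governs: 126 kN.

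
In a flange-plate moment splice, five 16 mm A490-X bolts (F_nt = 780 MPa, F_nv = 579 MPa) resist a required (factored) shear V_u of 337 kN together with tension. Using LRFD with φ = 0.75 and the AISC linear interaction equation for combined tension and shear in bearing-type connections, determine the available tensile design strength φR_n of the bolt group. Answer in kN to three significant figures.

311 kN

A_b = π·16²/4 = 201.1 mm²; f_rv = 337 × 1000 / (5 × 201.1) = 335.2 MPa.
F'_nt = 1.3 F_nt − (F_nt / φF_nv) f_rv = 1.3·780 − (780/(0.75·579))·335.2 = 411.9 MPa, capped at F_nt → F'_nt = 411.9 MPa.
R_n = F'_nt · A_b · n = 411.9 × 201.1 × 5 / 1000 = 414.1 kN.
Design strength φR_n = 0.75 × 414.1 = 311 kN.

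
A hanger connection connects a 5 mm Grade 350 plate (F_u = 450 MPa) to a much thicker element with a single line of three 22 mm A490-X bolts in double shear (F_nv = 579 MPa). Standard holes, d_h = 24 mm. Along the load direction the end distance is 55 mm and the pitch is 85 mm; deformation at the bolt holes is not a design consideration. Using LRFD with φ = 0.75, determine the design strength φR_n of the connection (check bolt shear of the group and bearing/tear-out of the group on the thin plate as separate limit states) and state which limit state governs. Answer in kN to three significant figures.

332 kN (bearing governs)

Bolt shear: A_b = π·22²/4 = 380.1 mm²; R_n = 579 × 380.1 × 3 × 2 / 1000 = 1321 kN → 0.75 × 1321 = 990 kN.
Bearing (1.5 l_c t F_u ≤ 3.0 d t F_u): upper limit = 3.0·22·5·450 / 1000 = 148.5 kN.
  Edge l_c = 55 − 24/2 = 43 → r_n = 145.1 kN; interior l_c = 85 − 24 = 61 → r_n = 148.5 kN.
  R_n,bearing = 1·145.1 + 2·148.5 = 442.1 kN → 0.75 × 442.1 = 332 kN.
Bearing governs: 332 kN.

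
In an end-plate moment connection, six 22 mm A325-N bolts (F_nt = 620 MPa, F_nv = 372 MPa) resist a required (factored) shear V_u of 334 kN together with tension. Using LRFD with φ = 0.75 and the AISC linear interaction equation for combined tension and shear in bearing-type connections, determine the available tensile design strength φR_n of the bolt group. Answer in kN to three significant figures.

822 kN

A_b = π·22²/4 = 380.1 mm²; f_rv = 334 × 1000 / (6 × 380.1) = 146.4 MPa.
F'_nt = 1.3 F_nt − (F_nt / φF_nv) f_rv = 1.3·620 − (620/(0.75·372))·146.4 = 480.6 MPa, capped at F_nt → F'_nt = 480.6 MPa.
R_n = F'_nt · A_b · n = 480.6 × 380.1 × 6 / 1000 = 1096 kN.
Design strength φR_n = 0.75 × 1096 = 822 kN.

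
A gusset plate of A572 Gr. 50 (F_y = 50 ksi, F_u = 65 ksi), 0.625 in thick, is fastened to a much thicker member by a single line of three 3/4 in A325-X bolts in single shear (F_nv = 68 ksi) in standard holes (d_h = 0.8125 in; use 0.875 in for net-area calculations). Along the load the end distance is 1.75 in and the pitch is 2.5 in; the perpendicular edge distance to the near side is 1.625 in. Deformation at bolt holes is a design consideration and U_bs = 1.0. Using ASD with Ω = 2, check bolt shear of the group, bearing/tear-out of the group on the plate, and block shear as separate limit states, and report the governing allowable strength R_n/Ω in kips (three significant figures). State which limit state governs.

Bolt shear: A_b = π·0.75²/4 = 0.4418 in²; R_n = 68 × 0.4418 × 3 × 1 = 90.12 kips → 90.12 / 2 = 45.1 kips.
Bearing: edge l_c = 1.344, r_n = 65.51 kips; interior l_c = 1.688, r_n = 73.12 kips; R_n = 65.51 + 2·73.12 = 211.8 kips → 106 kips.
Block shear: A_gv = 4.219, A_nv = 2.852, A_nt = 0.7422 in²; R_n = min(0.6F_uA_nv, 0.6F_yA_gv) + U_bs·F_u·A_nt = 159.5 kips → 79.7 kips.
Bolt shear governs: 45.1 kips.

45.1 kips (bolt shear governs)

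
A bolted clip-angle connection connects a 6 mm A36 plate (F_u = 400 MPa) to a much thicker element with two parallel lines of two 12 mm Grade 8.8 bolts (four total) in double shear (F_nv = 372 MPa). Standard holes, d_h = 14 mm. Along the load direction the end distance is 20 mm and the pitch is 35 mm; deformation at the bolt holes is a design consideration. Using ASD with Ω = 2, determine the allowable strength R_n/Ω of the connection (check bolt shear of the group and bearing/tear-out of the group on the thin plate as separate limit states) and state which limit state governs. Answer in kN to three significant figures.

97.9 kN (bearing governs)

Bolt shear: A_b = π·12²/4 = 113.1 mm²; R_n = 372 × 113.1 × 4 × 2 / 1000 = 336.6 kN → 336.6 / 2 = 168 kN.
Bearing (1.2 l_c t F_u ≤ 2.4 d t F_u): upper limit = 2.4·12·6·400 / 1000 = 69.12 kN.
  Edge l_c = 20 − 14/2 = 13 → r_n = 37.44 kN; interior l_c = 35 − 14 = 21 → r_n = 60.48 kN.
  R_n,bearing = 2·37.44 + 2·60.48 = 195.8 kN → 195.8 / 2 = 97.9 kN.
Bearing governs: 97.9 kN.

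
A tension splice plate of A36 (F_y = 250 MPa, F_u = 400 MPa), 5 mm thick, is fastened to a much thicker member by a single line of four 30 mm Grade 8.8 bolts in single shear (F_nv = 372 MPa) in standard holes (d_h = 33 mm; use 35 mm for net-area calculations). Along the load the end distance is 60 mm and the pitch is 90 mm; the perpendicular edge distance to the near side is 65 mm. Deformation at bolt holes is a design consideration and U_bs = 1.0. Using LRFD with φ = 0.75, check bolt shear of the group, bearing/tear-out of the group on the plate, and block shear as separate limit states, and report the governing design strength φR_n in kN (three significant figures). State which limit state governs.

257 kN (block shear governs)

Bolt shear: A_b = π·30²/4 = 706.9 mm²; R_n = 372 × 706.9 × 4 × 1 / 1000 = 1052 kN → 0.75 × 1052 = 789 kN.
Bearing: edge l_c = 43.5, r_n = 104.4 kN; interior l_c = 57, r_n = 136.8 kN; R_n = 104.4 + 3·136.8 = 514.8 kN → 386 kN.
Block shear: A_gv = 1650, A_nv = 1038, A_nt = 237.5 mm²; R_n = min(0.6F_uA_nv, 0.6F_yA_gv) + U_bs·F_u·A_nt = 342.5 kN → 257 kN.
Block shear governs: 257 kN.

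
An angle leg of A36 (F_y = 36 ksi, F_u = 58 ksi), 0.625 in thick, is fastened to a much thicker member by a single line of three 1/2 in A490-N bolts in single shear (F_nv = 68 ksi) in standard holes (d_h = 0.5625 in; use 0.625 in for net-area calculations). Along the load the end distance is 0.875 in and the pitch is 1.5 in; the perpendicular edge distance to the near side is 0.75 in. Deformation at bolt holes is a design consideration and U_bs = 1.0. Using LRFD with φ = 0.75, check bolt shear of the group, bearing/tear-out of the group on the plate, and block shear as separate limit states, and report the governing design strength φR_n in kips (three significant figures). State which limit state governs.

Bolt shear: A_b = π·0.5²/4 = 0.1963 in²; R_n = 68 × 0.1963 × 3 × 1 = 40.06 kips → 0.75 × 40.06 = 30 kips.
Bearing: edge l_c = 0.5938, r_n = 25.83 kips; interior l_c = 0.9375, r_n = 40.78 kips; R_n = 25.83 + 2·40.78 = 107.4 kips → 80.5 kips.
Block shear: A_gv = 2.422, A_nv = 1.445, A_nt = 0.2734 in²; R_n = min(0.6F_uA_nv, 0.6F_yA_gv) + U_bs·F_u·A_nt = 66.16 kips → 49.6 kips.
Bolt shear governs: 30 kips.

30 kips (bolt shear governs)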